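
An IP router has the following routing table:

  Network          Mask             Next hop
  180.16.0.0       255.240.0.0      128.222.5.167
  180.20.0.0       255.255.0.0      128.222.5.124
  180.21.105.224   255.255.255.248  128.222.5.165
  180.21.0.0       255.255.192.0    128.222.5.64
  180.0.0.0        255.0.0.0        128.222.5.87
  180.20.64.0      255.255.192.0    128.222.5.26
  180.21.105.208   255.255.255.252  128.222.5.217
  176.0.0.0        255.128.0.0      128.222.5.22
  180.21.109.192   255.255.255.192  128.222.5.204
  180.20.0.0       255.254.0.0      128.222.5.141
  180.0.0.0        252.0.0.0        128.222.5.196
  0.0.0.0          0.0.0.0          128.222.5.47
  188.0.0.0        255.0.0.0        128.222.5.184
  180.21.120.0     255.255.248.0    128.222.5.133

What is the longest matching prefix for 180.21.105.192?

Entries matching 180.21.105.192:
  0.0.0.0/0 (default, matches everything)
  180.0.0.0/6 (180.0.0.0 - 183.255.255.255)
  180.0.0.0/8 (180.0.0.0 - 180.255.255.255)
  180.16.0.0/12 (180.16.0.0 - 180.31.255.255)
  180.20.0.0/15 (180.20.0.0 - 180.21.255.255)
Most specific is 180.20.0.0/15.

180.20.0.0/15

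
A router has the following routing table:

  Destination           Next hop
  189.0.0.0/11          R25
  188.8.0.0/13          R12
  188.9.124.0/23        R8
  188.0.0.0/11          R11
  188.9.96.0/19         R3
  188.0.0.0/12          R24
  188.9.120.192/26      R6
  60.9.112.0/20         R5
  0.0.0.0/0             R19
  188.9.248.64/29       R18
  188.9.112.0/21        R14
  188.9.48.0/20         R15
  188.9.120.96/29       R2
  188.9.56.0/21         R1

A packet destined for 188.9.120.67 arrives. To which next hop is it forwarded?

Routes whose prefix contains 188.9.120.67:
  0.0.0.0/0 (default, matches everything) -> R19
  188.0.0.0/11 (188.0.0.0 - 188.31.255.255) -> R11
  188.0.0.0/12 (188.0.0.0 - 188.15.255.255) -> R24
  188.8.0.0/13 (188.8.0.0 - 188.15.255.255) -> R12
  188.9.96.0/19 (188.9.96.0 - 188.9.127.255) -> R3
More-specific entries that do NOT match:
  188.9.248.64/29 (188.9.248.64 - 188.9.248.71) does not contain 188.9.120.67
  188.9.120.96/29 (188.9.120.96 - 188.9.120.103) does not contain 188.9.120.67
  188.9.120.192/26 (188.9.120.192 - 188.9.120.255) does not contain 188.9.120.67
  188.9.124.0/23 (188.9.124.0 - 188.9.125.255) does not contain 188.9.120.67
  188.9.112.0/21 (188.9.112.0 - 188.9.119.255) does not contain 188.9.120.67
  188.9.56.0/21 (188.9.56.0 - 188.9.63.255) does not contain 188.9.120.67
  60.9.112.0/20 (60.9.112.0 - 60.9.127.255) does not contain 188.9.120.67
  188.9.48.0/20 (188.9.48.0 - 188.9.63.255) does not contain 188.9.120.67
Longest matching prefix is /19 -> next hop R3.

R3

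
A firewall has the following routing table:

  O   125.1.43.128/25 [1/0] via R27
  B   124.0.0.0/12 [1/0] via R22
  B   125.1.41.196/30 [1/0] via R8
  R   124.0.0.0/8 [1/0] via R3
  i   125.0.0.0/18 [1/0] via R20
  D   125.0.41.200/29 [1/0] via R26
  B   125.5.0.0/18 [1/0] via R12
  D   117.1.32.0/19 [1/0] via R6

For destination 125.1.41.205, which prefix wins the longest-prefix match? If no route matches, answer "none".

125.1.41.205 is outside every listed prefix and there is no default route.

none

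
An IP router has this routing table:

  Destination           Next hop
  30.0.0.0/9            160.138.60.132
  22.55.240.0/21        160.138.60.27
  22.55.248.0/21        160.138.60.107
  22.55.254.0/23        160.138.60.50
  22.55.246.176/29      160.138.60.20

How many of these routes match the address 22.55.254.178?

Prefixes containing 22.55.254.178:
  22.55.248.0/21 (22.55.248.0 - 22.55.255.255)
  22.55.254.0/23 (22.55.254.0 - 22.55.255.255)
Total matching entries: 2.

2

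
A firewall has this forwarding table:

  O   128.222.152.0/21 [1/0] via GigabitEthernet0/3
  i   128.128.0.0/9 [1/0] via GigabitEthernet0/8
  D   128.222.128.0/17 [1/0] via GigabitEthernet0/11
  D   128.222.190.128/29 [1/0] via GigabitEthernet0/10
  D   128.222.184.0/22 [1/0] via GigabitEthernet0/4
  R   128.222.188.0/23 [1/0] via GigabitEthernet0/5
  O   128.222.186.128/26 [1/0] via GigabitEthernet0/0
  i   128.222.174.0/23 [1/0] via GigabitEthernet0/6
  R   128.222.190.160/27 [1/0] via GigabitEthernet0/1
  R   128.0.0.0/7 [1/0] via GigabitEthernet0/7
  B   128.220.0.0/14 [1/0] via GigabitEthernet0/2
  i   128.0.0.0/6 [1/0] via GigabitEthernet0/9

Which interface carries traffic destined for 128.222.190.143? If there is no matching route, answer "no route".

GigabitEthernet0/11

Routes whose prefix contains 128.222.190.143:
  128.0.0.0/6 (128.0.0.0 - 131.255.255.255) -> GigabitEthernet0/9
  128.0.0.0/7 (128.0.0.0 - 129.255.255.255) -> GigabitEthernet0/7
  128.128.0.0/9 (128.128.0.0 - 128.255.255.255) -> GigabitEthernet0/8
  128.220.0.0/14 (128.220.0.0 - 128.223.255.255) -> GigabitEthernet0/2
  128.222.128.0/17 (128.222.128.0 - 128.222.255.255) -> GigabitEthernet0/11
More-specific entries that do NOT match:
  128.222.190.128/29 (128.222.190.128 - 128.222.190.135) does not contain 128.222.190.143
  128.222.190.160/27 (128.222.190.160 - 128.222.190.191) does not contain 128.222.190.143
  128.222.186.128/26 (128.222.186.128 - 128.222.186.191) does not contain 128.222.190.143
  128.222.188.0/23 (128.222.188.0 - 128.222.189.255) does not contain 128.222.190.143
  128.222.174.0/23 (128.222.174.0 - 128.222.175.255) does not contain 128.222.190.143
  128.222.184.0/22 (128.222.184.0 - 128.222.187.255) does not contain 128.222.190.143
  128.222.152.0/21 (128.222.152.0 - 128.222.159.255) does not contain 128.222.190.143
Longest matching prefix is /17 -> interface GigabitEthernet0/11.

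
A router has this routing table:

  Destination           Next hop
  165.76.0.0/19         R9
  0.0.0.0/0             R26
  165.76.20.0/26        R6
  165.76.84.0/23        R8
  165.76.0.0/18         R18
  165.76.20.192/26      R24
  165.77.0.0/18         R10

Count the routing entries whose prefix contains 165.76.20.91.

3

Prefixes containing 165.76.20.91:
  0.0.0.0/0 (default, matches everything)
  165.76.0.0/18 (165.76.0.0 - 165.76.63.255)
  165.76.0.0/19 (165.76.0.0 - 165.76.31.255)
Total matching entries: 3.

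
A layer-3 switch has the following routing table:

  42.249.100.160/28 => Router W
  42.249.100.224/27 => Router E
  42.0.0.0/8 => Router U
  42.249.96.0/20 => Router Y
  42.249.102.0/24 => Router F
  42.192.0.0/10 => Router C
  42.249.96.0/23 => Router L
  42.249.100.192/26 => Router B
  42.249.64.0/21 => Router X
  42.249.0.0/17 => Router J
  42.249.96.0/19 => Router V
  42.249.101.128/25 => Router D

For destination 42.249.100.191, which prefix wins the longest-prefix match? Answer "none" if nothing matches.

42.249.96.0/20

Entries matching 42.249.100.191:
  42.0.0.0/8 (42.0.0.0 - 42.255.255.255)
  42.192.0.0/10 (42.192.0.0 - 42.255.255.255)
  42.249.0.0/17 (42.249.0.0 - 42.249.127.255)
  42.249.96.0/19 (42.249.96.0 - 42.249.127.255)
  42.249.96.0/20 (42.249.96.0 - 42.249.111.255)
Most specific is 42.249.96.0/20.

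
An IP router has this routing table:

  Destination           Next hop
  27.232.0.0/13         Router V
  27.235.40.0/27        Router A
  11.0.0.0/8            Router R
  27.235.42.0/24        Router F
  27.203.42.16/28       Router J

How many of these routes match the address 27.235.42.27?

2

Prefixes containing 27.235.42.27:
  27.232.0.0/13 (27.232.0.0 - 27.239.255.255)
  27.235.42.0/24 (27.235.42.0 - 27.235.42.255)
Total matching entries: 2.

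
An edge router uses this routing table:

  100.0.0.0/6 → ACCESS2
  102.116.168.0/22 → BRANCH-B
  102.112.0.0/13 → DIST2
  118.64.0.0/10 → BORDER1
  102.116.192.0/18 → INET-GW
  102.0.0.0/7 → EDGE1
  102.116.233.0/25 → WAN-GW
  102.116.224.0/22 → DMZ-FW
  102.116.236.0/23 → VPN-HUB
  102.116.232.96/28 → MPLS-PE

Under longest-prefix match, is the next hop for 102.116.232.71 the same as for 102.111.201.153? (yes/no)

102.116.232.71: longest match 102.116.192.0/18 -> INET-GW
102.111.201.153: longest match 102.0.0.0/7 -> EDGE1

no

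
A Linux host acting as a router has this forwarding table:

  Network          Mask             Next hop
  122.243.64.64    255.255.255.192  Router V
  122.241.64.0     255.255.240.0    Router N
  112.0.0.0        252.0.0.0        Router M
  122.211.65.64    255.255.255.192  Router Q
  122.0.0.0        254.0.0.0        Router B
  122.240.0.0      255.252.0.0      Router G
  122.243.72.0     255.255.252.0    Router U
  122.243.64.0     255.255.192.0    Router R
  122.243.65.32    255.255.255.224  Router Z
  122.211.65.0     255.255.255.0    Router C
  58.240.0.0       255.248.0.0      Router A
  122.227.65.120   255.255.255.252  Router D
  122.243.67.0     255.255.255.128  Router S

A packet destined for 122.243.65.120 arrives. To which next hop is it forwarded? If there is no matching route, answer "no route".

Router R

Routes whose prefix contains 122.243.65.120:
  122.0.0.0/7 (122.0.0.0 - 123.255.255.255) -> Router B
  122.240.0.0/14 (122.240.0.0 - 122.243.255.255) -> Router G
  122.243.64.0/18 (122.243.64.0 - 122.243.127.255) -> Router R
More-specific entries that do NOT match:
  122.227.65.120/30 (122.227.65.120 - 122.227.65.123) does not contain 122.243.65.120
  122.243.65.32/27 (122.243.65.32 - 122.243.65.63) does not contain 122.243.65.120
  122.243.64.64/26 (122.243.64.64 - 122.243.64.127) does not contain 122.243.65.120
  122.211.65.64/26 (122.211.65.64 - 122.211.65.127) does not contain 122.243.65.120
  122.243.67.0/25 (122.243.67.0 - 122.243.67.127) does not contain 122.243.65.120
  122.211.65.0/24 (122.211.65.0 - 122.211.65.255) does not contain 122.243.65.120
  122.243.72.0/22 (122.243.72.0 - 122.243.75.255) does not contain 122.243.65.120
  122.241.64.0/20 (122.241.64.0 - 122.241.79.255) does not contain 122.243.65.120
Longest matching prefix is /18 -> next hop Router R.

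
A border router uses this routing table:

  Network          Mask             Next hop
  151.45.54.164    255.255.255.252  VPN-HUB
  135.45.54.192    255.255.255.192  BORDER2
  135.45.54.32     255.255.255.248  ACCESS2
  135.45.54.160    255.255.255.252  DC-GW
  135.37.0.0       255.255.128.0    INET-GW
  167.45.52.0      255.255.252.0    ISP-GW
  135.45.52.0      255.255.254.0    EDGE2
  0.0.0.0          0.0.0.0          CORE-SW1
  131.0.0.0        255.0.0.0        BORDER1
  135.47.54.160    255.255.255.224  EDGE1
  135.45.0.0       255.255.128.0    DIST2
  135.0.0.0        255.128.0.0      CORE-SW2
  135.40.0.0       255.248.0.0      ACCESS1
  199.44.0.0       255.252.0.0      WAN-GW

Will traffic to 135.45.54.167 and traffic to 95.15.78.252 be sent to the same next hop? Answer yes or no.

no

135.45.54.167: longest match 135.45.0.0/17 -> DIST2
95.15.78.252: longest match 0.0.0.0/0 -> CORE-SW1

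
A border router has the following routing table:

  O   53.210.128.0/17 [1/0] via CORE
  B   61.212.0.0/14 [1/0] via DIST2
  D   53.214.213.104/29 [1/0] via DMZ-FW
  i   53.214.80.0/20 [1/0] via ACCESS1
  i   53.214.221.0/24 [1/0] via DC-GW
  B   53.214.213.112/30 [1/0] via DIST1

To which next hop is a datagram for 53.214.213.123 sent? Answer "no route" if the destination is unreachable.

No entry's prefix contains 53.214.213.123; there is no default route.

no route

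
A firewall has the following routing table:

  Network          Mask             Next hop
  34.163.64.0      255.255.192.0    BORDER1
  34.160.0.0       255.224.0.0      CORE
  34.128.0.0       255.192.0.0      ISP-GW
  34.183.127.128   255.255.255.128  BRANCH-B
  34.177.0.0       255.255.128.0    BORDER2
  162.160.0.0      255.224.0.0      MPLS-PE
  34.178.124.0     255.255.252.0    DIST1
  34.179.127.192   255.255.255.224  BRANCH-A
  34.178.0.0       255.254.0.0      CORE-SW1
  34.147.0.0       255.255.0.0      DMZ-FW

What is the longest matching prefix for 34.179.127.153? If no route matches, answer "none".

Entries matching 34.179.127.153:
  34.128.0.0/10 (34.128.0.0 - 34.191.255.255)
  34.160.0.0/11 (34.160.0.0 - 34.191.255.255)
  34.178.0.0/15 (34.178.0.0 - 34.179.255.255)
Most specific is 34.178.0.0/15.

34.178.0.0/15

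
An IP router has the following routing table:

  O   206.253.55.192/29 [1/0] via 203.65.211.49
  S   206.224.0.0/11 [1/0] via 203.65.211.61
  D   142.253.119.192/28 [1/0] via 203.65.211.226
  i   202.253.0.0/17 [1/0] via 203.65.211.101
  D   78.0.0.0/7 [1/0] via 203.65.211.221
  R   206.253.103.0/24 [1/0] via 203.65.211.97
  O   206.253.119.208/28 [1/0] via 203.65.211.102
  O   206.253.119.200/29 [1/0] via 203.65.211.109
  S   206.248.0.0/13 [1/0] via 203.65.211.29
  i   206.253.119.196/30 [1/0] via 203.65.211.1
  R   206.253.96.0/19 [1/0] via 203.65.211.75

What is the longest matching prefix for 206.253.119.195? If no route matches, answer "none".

Entries matching 206.253.119.195:
  206.224.0.0/11 (206.224.0.0 - 206.255.255.255)
  206.248.0.0/13 (206.248.0.0 - 206.255.255.255)
  206.253.96.0/19 (206.253.96.0 - 206.253.127.255)
Most specific is 206.253.96.0/19.

206.253.96.0/19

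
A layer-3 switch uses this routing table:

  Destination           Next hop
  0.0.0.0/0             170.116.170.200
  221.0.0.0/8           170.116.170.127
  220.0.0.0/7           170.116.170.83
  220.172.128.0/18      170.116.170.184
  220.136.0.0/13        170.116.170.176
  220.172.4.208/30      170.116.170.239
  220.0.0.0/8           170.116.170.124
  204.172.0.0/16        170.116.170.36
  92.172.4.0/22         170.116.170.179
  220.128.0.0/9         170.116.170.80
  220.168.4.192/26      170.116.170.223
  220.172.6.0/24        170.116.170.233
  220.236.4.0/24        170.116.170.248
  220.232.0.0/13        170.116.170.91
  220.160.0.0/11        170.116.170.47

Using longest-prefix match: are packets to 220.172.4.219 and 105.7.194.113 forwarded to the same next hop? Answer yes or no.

220.172.4.219: longest match 220.160.0.0/11 -> 170.116.170.47
105.7.194.113: longest match 0.0.0.0/0 -> 170.116.170.200

no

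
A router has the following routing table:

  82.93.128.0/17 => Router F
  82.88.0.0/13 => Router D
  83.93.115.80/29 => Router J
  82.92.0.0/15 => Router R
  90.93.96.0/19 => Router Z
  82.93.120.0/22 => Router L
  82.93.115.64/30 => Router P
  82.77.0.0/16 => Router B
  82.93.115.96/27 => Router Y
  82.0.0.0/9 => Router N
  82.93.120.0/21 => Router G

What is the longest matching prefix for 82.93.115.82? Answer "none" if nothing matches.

82.92.0.0/15

Entries matching 82.93.115.82:
  82.0.0.0/9 (82.0.0.0 - 82.127.255.255)
  82.88.0.0/13 (82.88.0.0 - 82.95.255.255)
  82.92.0.0/15 (82.92.0.0 - 82.93.255.255)
Most specific is 82.92.0.0/15.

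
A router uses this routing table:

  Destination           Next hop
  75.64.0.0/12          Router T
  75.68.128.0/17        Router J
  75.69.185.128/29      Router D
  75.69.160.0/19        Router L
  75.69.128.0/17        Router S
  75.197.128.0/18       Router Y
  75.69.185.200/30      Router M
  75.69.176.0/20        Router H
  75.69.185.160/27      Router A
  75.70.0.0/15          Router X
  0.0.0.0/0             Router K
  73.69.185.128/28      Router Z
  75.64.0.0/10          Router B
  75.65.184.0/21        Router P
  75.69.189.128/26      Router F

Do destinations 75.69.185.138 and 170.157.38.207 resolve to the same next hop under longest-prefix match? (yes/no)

75.69.185.138: longest match 75.69.176.0/20 -> Router H
170.157.38.207: longest match 0.0.0.0/0 -> Router K

no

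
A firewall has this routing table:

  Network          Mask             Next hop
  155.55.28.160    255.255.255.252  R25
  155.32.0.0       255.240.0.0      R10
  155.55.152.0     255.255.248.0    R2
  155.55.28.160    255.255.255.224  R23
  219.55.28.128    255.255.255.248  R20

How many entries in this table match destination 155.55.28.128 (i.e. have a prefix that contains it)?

No listed prefix contains 155.55.28.128.
Total matching entries: 0.

0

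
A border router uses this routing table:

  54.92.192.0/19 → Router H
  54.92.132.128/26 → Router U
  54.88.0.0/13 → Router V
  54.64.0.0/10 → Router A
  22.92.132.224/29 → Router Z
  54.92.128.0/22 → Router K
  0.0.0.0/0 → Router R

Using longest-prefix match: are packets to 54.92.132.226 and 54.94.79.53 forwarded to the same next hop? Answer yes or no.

yes

54.92.132.226: longest match 54.88.0.0/13 -> Router V
54.94.79.53: longest match 54.88.0.0/13 -> Router V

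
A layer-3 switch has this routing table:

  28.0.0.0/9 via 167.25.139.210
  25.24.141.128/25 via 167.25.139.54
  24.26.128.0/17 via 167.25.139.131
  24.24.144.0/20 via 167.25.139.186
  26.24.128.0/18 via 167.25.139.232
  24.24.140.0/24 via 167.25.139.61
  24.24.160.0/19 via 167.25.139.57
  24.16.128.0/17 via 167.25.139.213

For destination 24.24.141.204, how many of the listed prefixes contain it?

No listed prefix contains 24.24.141.204.
Total matching entries: 0.

0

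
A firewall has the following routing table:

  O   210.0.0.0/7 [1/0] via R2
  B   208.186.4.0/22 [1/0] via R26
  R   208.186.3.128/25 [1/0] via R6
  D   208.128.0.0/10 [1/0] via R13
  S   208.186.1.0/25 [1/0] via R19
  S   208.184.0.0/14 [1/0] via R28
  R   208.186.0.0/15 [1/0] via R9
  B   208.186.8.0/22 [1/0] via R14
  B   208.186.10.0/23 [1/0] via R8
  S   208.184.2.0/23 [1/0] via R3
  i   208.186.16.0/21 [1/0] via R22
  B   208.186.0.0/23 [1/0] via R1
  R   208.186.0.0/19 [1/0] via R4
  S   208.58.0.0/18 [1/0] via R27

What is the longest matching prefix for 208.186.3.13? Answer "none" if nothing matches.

Entries matching 208.186.3.13:
  208.128.0.0/10 (208.128.0.0 - 208.191.255.255)
  208.184.0.0/14 (208.184.0.0 - 208.187.255.255)
  208.186.0.0/15 (208.186.0.0 - 208.187.255.255)
  208.186.0.0/19 (208.186.0.0 - 208.186.31.255)
Most specific is 208.186.0.0/19.

208.186.0.0/19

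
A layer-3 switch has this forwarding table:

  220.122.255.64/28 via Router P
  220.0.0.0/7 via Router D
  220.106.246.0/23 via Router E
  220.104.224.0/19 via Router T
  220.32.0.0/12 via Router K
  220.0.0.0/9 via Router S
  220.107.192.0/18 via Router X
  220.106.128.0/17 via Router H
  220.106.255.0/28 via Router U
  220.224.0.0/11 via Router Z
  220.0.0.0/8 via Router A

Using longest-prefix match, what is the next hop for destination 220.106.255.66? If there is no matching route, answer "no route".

Router H

Routes whose prefix contains 220.106.255.66:
  220.0.0.0/7 (220.0.0.0 - 221.255.255.255) -> Router D
  220.0.0.0/8 (220.0.0.0 - 220.255.255.255) -> Router A
  220.0.0.0/9 (220.0.0.0 - 220.127.255.255) -> Router S
  220.106.128.0/17 (220.106.128.0 - 220.106.255.255) -> Router H
More-specific entries that do NOT match:
  220.122.255.64/28 (220.122.255.64 - 220.122.255.79) does not contain 220.106.255.66
  220.106.255.0/28 (220.106.255.0 - 220.106.255.15) does not contain 220.106.255.66
  220.106.246.0/23 (220.106.246.0 - 220.106.247.255) does not contain 220.106.255.66
  220.104.224.0/19 (220.104.224.0 - 220.104.255.255) does not contain 220.106.255.66
  220.107.192.0/18 (220.107.192.0 - 220.107.255.255) does not contain 220.106.255.66
Longest matching prefix is /17 -> next hop Router H.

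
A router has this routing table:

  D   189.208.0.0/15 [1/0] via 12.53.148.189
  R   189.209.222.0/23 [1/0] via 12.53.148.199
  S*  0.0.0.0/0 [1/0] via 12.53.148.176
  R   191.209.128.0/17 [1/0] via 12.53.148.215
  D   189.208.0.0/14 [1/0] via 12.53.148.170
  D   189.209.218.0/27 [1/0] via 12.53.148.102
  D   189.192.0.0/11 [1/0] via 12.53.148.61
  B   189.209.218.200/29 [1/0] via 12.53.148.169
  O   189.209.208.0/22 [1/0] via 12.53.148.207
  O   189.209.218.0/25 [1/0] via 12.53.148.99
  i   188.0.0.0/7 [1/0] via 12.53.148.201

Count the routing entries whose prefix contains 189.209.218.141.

Prefixes containing 189.209.218.141:
  0.0.0.0/0 (default, matches everything)
  188.0.0.0/7 (188.0.0.0 - 189.255.255.255)
  189.192.0.0/11 (189.192.0.0 - 189.223.255.255)
  189.208.0.0/14 (189.208.0.0 - 189.211.255.255)
  189.208.0.0/15 (189.208.0.0 - 189.209.255.255)
Total matching entries: 5.

5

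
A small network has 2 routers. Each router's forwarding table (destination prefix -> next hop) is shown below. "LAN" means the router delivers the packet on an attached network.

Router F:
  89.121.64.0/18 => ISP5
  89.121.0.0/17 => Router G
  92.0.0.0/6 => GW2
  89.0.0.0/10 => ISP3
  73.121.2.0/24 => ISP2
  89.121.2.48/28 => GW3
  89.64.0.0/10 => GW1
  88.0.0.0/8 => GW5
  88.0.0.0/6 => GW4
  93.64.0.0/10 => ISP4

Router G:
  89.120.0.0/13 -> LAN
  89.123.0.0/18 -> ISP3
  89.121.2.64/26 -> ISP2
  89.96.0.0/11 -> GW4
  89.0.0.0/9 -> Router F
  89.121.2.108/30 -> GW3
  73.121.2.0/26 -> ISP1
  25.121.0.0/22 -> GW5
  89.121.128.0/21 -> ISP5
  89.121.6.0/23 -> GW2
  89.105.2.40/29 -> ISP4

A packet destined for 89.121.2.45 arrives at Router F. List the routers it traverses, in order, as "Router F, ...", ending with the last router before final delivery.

At Router F: longest match for 89.121.2.45 is 89.121.0.0/17 -> Router G
At Router G: longest match for 89.121.2.45 is 89.120.0.0/13 -> LAN

Router F, Router G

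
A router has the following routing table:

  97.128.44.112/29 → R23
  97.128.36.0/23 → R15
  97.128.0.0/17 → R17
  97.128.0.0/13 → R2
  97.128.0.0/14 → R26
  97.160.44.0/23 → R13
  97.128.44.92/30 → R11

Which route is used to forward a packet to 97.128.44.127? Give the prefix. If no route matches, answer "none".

97.128.0.0/17

Entries matching 97.128.44.127:
  97.128.0.0/13 (97.128.0.0 - 97.135.255.255)
  97.128.0.0/14 (97.128.0.0 - 97.131.255.255)
  97.128.0.0/17 (97.128.0.0 - 97.128.127.255)
Most specific is 97.128.0.0/17.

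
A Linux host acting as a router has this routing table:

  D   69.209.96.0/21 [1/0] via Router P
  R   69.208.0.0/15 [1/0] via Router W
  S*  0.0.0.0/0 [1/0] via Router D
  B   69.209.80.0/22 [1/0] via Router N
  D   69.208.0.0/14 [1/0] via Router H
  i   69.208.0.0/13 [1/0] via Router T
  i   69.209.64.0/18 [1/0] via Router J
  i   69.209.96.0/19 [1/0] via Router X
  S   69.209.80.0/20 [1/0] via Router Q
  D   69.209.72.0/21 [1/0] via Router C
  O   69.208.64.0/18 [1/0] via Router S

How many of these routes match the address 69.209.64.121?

Prefixes containing 69.209.64.121:
  0.0.0.0/0 (default, matches everything)
  69.208.0.0/13 (69.208.0.0 - 69.215.255.255)
  69.208.0.0/14 (69.208.0.0 - 69.211.255.255)
  69.208.0.0/15 (69.208.0.0 - 69.209.255.255)
  69.209.64.0/18 (69.209.64.0 - 69.209.127.255)
Total matching entries: 5.

5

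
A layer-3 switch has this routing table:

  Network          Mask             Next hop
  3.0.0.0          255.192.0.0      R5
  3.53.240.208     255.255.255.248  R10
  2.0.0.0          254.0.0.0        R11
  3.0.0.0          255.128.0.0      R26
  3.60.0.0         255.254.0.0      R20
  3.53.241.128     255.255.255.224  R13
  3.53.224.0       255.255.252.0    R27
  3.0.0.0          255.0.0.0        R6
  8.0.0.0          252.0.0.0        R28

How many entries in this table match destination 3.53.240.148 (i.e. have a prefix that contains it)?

4

Prefixes containing 3.53.240.148:
  2.0.0.0/7 (2.0.0.0 - 3.255.255.255)
  3.0.0.0/8 (3.0.0.0 - 3.255.255.255)
  3.0.0.0/9 (3.0.0.0 - 3.127.255.255)
  3.0.0.0/10 (3.0.0.0 - 3.63.255.255)
Total matching entries: 4.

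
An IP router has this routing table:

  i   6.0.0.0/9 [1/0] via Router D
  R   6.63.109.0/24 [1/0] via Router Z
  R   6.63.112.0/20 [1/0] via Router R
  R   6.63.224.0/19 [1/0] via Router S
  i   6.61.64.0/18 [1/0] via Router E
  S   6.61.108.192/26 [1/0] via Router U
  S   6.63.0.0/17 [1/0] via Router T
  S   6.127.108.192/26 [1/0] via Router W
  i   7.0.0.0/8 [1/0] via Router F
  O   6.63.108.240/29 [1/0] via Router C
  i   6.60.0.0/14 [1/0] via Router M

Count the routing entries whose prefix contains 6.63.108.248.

3

Prefixes containing 6.63.108.248:
  6.0.0.0/9 (6.0.0.0 - 6.127.255.255)
  6.60.0.0/14 (6.60.0.0 - 6.63.255.255)
  6.63.0.0/17 (6.63.0.0 - 6.63.127.255)
Total matching entries: 3.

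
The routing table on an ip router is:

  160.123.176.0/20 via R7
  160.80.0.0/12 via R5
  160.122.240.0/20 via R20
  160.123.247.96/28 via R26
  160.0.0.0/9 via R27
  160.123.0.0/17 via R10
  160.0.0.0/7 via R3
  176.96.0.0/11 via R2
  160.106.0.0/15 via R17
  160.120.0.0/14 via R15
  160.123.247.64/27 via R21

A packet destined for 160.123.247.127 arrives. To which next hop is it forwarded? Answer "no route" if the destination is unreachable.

R15

Routes whose prefix contains 160.123.247.127:
  160.0.0.0/7 (160.0.0.0 - 161.255.255.255) -> R3
  160.0.0.0/9 (160.0.0.0 - 160.127.255.255) -> R27
  160.120.0.0/14 (160.120.0.0 - 160.123.255.255) -> R15
More-specific entries that do NOT match:
  160.123.247.96/28 (160.123.247.96 - 160.123.247.111) does not contain 160.123.247.127
  160.123.247.64/27 (160.123.247.64 - 160.123.247.95) does not contain 160.123.247.127
  160.123.176.0/20 (160.123.176.0 - 160.123.191.255) does not contain 160.123.247.127
  160.122.240.0/20 (160.122.240.0 - 160.122.255.255) does not contain 160.123.247.127
  160.123.0.0/17 (160.123.0.0 - 160.123.127.255) does not contain 160.123.247.127
  160.106.0.0/15 (160.106.0.0 - 160.107.255.255) does not contain 160.123.247.127
Longest matching prefix is /14 -> next hop R15.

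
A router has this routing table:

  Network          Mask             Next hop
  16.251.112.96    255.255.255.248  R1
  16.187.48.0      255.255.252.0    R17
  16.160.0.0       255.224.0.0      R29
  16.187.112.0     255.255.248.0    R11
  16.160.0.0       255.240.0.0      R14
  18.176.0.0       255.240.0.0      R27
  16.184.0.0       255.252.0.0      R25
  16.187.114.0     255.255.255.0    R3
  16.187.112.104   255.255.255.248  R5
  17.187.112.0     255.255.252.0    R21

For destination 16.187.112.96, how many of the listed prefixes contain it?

3

Prefixes containing 16.187.112.96:
  16.160.0.0/11 (16.160.0.0 - 16.191.255.255)
  16.184.0.0/14 (16.184.0.0 - 16.187.255.255)
  16.187.112.0/21 (16.187.112.0 - 16.187.119.255)
Total matching entries: 3.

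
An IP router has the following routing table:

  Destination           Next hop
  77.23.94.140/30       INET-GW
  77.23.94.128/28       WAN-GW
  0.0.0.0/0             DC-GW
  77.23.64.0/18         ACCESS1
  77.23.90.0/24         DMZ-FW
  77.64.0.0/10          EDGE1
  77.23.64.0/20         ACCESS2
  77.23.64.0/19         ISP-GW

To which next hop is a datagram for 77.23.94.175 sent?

ISP-GW

Routes whose prefix contains 77.23.94.175:
  0.0.0.0/0 (default, matches everything) -> DC-GW
  77.23.64.0/18 (77.23.64.0 - 77.23.127.255) -> ACCESS1
  77.23.64.0/19 (77.23.64.0 - 77.23.95.255) -> ISP-GW
More-specific entries that do NOT match:
  77.23.94.140/30 (77.23.94.140 - 77.23.94.143) does not contain 77.23.94.175
  77.23.94.128/28 (77.23.94.128 - 77.23.94.143) does not contain 77.23.94.175
  77.23.90.0/24 (77.23.90.0 - 77.23.90.255) does not contain 77.23.94.175
  77.23.64.0/20 (77.23.64.0 - 77.23.79.255) does not contain 77.23.94.175
Longest matching prefix is /19 -> next hop ISP-GW.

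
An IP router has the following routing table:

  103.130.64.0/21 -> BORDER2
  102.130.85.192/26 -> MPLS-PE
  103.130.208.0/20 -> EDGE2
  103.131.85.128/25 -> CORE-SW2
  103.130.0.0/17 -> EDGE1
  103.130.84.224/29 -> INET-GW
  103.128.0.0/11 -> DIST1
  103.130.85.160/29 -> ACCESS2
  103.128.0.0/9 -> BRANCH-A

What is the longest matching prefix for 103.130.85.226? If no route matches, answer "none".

103.130.0.0/17

Entries matching 103.130.85.226:
  103.128.0.0/9 (103.128.0.0 - 103.255.255.255)
  103.128.0.0/11 (103.128.0.0 - 103.159.255.255)
  103.130.0.0/17 (103.130.0.0 - 103.130.127.255)
Most specific is 103.130.0.0/17.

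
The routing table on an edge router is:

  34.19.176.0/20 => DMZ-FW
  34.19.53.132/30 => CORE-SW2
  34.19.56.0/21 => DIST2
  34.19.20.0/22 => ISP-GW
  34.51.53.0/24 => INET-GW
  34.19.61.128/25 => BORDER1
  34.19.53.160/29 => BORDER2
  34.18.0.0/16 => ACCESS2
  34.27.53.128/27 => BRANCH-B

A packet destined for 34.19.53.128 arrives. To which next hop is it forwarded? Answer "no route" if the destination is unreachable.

No entry's prefix contains 34.19.53.128; there is no default route.

no route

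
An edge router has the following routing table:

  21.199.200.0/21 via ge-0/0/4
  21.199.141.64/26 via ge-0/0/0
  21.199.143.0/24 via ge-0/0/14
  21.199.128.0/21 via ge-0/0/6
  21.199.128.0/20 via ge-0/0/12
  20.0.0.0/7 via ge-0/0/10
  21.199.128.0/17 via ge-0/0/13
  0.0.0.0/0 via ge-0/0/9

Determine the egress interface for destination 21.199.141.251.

Routes whose prefix contains 21.199.141.251:
  0.0.0.0/0 (default, matches everything) -> ge-0/0/9
  20.0.0.0/7 (20.0.0.0 - 21.255.255.255) -> ge-0/0/10
  21.199.128.0/17 (21.199.128.0 - 21.199.255.255) -> ge-0/0/13
  21.199.128.0/20 (21.199.128.0 - 21.199.143.255) -> ge-0/0/12
More-specific entries that do NOT match:
  21.199.141.64/26 (21.199.141.64 - 21.199.141.127) does not contain 21.199.141.251
  21.199.143.0/24 (21.199.143.0 - 21.199.143.255) does not contain 21.199.141.251
  21.199.200.0/21 (21.199.200.0 - 21.199.207.255) does not contain 21.199.141.251
  21.199.128.0/21 (21.199.128.0 - 21.199.135.255) does not contain 21.199.141.251
Longest matching prefix is /20 -> interface ge-0/0/12.

ge-0/0/12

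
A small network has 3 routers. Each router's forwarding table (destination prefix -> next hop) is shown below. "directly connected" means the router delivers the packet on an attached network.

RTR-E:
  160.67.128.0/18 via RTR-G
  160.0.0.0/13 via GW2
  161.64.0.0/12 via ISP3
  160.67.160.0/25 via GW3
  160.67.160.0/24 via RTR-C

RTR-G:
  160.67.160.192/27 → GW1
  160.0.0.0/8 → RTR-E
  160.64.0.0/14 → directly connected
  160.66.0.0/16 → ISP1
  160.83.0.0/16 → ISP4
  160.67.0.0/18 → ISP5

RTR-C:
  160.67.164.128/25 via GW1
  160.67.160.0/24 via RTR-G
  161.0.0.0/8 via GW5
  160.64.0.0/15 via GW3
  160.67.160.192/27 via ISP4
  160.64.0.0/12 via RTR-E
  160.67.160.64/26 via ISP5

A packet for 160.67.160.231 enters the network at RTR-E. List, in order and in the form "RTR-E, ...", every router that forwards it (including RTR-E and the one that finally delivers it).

RTR-E, RTR-C, RTR-G

At RTR-E: longest match for 160.67.160.231 is 160.67.160.0/24 -> RTR-C
At RTR-C: longest match for 160.67.160.231 is 160.67.160.0/24 -> RTR-G
At RTR-G: longest match for 160.67.160.231 is 160.64.0.0/14 -> directly connected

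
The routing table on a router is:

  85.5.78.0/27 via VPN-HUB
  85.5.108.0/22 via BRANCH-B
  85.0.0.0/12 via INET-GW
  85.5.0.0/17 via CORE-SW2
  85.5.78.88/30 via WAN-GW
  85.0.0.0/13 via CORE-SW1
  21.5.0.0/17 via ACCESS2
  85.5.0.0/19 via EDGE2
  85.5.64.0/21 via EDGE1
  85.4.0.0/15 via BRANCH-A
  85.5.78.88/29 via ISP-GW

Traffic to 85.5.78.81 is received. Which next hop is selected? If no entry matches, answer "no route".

Routes whose prefix contains 85.5.78.81:
  85.0.0.0/12 (85.0.0.0 - 85.15.255.255) -> INET-GW
  85.0.0.0/13 (85.0.0.0 - 85.7.255.255) -> CORE-SW1
  85.4.0.0/15 (85.4.0.0 - 85.5.255.255) -> BRANCH-A
  85.5.0.0/17 (85.5.0.0 - 85.5.127.255) -> CORE-SW2
More-specific entries that do NOT match:
  85.5.78.88/30 (85.5.78.88 - 85.5.78.91) does not contain 85.5.78.81
  85.5.78.88/29 (85.5.78.88 - 85.5.78.95) does not contain 85.5.78.81
  85.5.78.0/27 (85.5.78.0 - 85.5.78.31) does not contain 85.5.78.81
  85.5.108.0/22 (85.5.108.0 - 85.5.111.255) does not contain 85.5.78.81
  85.5.64.0/21 (85.5.64.0 - 85.5.71.255) does not contain 85.5.78.81
  85.5.0.0/19 (85.5.0.0 - 85.5.31.255) does not contain 85.5.78.81
Longest matching prefix is /17 -> next hop CORE-SW2.

CORE-SW2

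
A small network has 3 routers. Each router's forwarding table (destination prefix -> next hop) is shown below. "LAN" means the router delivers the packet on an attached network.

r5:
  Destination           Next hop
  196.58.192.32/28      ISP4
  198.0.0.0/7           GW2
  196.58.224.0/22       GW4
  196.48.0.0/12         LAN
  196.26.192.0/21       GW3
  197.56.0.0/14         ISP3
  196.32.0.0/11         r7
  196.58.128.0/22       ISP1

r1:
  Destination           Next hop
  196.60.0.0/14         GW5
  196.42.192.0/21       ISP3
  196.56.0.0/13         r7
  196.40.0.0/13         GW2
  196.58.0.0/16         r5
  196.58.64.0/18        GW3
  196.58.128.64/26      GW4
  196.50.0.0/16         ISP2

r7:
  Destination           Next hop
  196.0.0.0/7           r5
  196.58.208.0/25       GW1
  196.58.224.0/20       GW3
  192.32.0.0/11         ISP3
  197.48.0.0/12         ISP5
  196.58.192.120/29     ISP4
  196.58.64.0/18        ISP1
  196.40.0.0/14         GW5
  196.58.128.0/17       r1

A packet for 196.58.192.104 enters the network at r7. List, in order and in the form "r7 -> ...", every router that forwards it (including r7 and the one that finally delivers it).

r7 -> r1 -> r5

At r7: longest match for 196.58.192.104 is 196.58.128.0/17 -> r1
At r1: longest match for 196.58.192.104 is 196.58.0.0/16 -> r5
At r5: longest match for 196.58.192.104 is 196.48.0.0/12 -> LAN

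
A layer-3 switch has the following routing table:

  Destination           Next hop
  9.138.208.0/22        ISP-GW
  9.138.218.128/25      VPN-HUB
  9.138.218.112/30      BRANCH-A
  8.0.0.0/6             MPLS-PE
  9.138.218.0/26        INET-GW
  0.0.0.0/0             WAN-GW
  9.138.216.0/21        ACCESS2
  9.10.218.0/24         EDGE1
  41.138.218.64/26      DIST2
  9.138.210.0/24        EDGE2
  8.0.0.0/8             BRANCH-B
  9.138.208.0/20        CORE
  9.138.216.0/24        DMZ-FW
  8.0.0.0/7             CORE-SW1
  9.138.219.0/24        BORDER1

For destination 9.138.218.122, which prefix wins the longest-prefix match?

Entries matching 9.138.218.122:
  0.0.0.0/0 (default, matches everything)
  8.0.0.0/6 (8.0.0.0 - 11.255.255.255)
  8.0.0.0/7 (8.0.0.0 - 9.255.255.255)
  9.138.208.0/20 (9.138.208.0 - 9.138.223.255)
  9.138.216.0/21 (9.138.216.0 - 9.138.223.255)
Most specific is 9.138.216.0/21.

9.138.216.0/21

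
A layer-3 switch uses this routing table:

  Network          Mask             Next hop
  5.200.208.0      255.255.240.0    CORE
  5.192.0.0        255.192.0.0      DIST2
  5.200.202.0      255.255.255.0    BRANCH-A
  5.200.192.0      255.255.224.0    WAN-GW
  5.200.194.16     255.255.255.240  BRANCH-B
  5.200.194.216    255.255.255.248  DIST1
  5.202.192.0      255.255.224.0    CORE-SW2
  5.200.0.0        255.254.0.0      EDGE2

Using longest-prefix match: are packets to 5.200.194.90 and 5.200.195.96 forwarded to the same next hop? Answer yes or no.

5.200.194.90: longest match 5.200.192.0/19 -> WAN-GW
5.200.195.96: longest match 5.200.192.0/19 -> WAN-GW

yes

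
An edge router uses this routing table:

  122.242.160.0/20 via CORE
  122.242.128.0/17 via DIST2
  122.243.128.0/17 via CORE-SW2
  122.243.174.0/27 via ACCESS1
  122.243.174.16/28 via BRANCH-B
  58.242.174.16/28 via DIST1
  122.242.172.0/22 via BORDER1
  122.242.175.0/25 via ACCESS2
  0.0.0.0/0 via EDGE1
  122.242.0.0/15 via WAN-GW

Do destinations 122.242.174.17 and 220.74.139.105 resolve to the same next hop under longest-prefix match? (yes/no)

122.242.174.17: longest match 122.242.172.0/22 -> BORDER1
220.74.139.105: longest match 0.0.0.0/0 -> EDGE1

no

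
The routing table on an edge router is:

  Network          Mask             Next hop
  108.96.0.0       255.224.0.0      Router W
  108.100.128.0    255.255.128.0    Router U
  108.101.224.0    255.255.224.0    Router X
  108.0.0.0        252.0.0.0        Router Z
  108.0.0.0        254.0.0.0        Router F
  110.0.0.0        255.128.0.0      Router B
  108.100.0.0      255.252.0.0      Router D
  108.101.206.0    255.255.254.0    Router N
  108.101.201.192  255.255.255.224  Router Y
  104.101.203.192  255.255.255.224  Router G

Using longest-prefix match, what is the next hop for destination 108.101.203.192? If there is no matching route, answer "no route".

Router D

Routes whose prefix contains 108.101.203.192:
  108.0.0.0/6 (108.0.0.0 - 111.255.255.255) -> Router Z
  108.0.0.0/7 (108.0.0.0 - 109.255.255.255) -> Router F
  108.96.0.0/11 (108.96.0.0 - 108.127.255.255) -> Router W
  108.100.0.0/14 (108.100.0.0 - 108.103.255.255) -> Router D
More-specific entries that do NOT match:
  108.101.201.192/27 (108.101.201.192 - 108.101.201.223) does not contain 108.101.203.192
  104.101.203.192/27 (104.101.203.192 - 104.101.203.223) does not contain 108.101.203.192
  108.101.206.0/23 (108.101.206.0 - 108.101.207.255) does not contain 108.101.203.192
  108.101.224.0/19 (108.101.224.0 - 108.101.255.255) does not contain 108.101.203.192
  108.100.128.0/17 (108.100.128.0 - 108.100.255.255) does not contain 108.101.203.192
Longest matching prefix is /14 -> next hop Router D.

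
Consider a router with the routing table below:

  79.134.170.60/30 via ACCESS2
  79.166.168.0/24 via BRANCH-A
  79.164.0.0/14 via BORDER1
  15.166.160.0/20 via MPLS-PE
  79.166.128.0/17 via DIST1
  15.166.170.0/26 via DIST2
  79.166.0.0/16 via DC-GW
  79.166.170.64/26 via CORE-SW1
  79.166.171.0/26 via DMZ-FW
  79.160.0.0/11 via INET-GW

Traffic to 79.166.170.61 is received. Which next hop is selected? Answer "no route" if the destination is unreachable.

Routes whose prefix contains 79.166.170.61:
  79.160.0.0/11 (79.160.0.0 - 79.191.255.255) -> INET-GW
  79.164.0.0/14 (79.164.0.0 - 79.167.255.255) -> BORDER1
  79.166.0.0/16 (79.166.0.0 - 79.166.255.255) -> DC-GW
  79.166.128.0/17 (79.166.128.0 - 79.166.255.255) -> DIST1
More-specific entries that do NOT match:
  79.134.170.60/30 (79.134.170.60 - 79.134.170.63) does not contain 79.166.170.61
  15.166.170.0/26 (15.166.170.0 - 15.166.170.63) does not contain 79.166.170.61
  79.166.170.64/26 (79.166.170.64 - 79.166.170.127) does not contain 79.166.170.61
  79.166.171.0/26 (79.166.171.0 - 79.166.171.63) does not contain 79.166.170.61
  79.166.168.0/24 (79.166.168.0 - 79.166.168.255) does not contain 79.166.170.61
  15.166.160.0/20 (15.166.160.0 - 15.166.175.255) does not contain 79.166.170.61
Longest matching prefix is /17 -> next hop DIST1.

DIST1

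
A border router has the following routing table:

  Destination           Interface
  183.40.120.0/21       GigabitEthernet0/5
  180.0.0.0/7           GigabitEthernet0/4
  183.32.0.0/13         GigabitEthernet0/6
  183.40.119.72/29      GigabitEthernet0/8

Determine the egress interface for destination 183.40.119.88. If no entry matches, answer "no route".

No entry's prefix contains 183.40.119.88; there is no default route.

no route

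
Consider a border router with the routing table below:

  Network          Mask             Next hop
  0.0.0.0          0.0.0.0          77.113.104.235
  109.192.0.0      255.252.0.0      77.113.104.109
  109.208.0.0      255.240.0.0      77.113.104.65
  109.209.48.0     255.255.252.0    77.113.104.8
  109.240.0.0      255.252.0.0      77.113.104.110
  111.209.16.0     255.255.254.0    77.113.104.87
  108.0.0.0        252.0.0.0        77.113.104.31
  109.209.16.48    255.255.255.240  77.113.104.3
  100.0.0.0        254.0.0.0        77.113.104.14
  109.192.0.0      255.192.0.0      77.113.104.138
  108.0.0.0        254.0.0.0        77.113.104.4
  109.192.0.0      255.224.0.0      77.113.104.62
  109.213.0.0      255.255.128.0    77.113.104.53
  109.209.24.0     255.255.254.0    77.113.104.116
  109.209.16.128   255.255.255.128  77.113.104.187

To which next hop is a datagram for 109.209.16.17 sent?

77.113.104.65

Routes whose prefix contains 109.209.16.17:
  0.0.0.0/0 (default, matches everything) -> 77.113.104.235
  108.0.0.0/6 (108.0.0.0 - 111.255.255.255) -> 77.113.104.31
  108.0.0.0/7 (108.0.0.0 - 109.255.255.255) -> 77.113.104.4
  109.192.0.0/10 (109.192.0.0 - 109.255.255.255) -> 77.113.104.138
  109.192.0.0/11 (109.192.0.0 - 109.223.255.255) -> 77.113.104.62
  109.208.0.0/12 (109.208.0.0 - 109.223.255.255) -> 77.113.104.65
More-specific entries that do NOT match:
  109.209.16.48/28 (109.209.16.48 - 109.209.16.63) does not contain 109.209.16.17
  109.209.16.128/25 (109.209.16.128 - 109.209.16.255) does not contain 109.209.16.17
  111.209.16.0/23 (111.209.16.0 - 111.209.17.255) does not contain 109.209.16.17
  109.209.24.0/23 (109.209.24.0 - 109.209.25.255) does not contain 109.209.16.17
  109.209.48.0/22 (109.209.48.0 - 109.209.51.255) does not contain 109.209.16.17
  109.213.0.0/17 (109.213.0.0 - 109.213.127.255) does not contain 109.209.16.17
  109.192.0.0/14 (109.192.0.0 - 109.195.255.255) does not contain 109.209.16.17
  109.240.0.0/14 (109.240.0.0 - 109.243.255.255) does not contain 109.209.16.17
Longest matching prefix is /12 -> next hop 77.113.104.65.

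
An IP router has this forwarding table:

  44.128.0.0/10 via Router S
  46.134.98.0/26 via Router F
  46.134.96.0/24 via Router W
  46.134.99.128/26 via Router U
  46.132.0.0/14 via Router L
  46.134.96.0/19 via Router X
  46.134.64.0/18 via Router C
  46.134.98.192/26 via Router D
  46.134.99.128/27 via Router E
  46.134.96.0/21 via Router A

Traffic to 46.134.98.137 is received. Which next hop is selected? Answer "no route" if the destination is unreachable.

Routes whose prefix contains 46.134.98.137:
  46.132.0.0/14 (46.132.0.0 - 46.135.255.255) -> Router L
  46.134.64.0/18 (46.134.64.0 - 46.134.127.255) -> Router C
  46.134.96.0/19 (46.134.96.0 - 46.134.127.255) -> Router X
  46.134.96.0/21 (46.134.96.0 - 46.134.103.255) -> Router A
More-specific entries that do NOT match:
  46.134.99.128/27 (46.134.99.128 - 46.134.99.159) does not contain 46.134.98.137
  46.134.98.0/26 (46.134.98.0 - 46.134.98.63) does not contain 46.134.98.137
  46.134.99.128/26 (46.134.99.128 - 46.134.99.191) does not contain 46.134.98.137
  46.134.98.192/26 (46.134.98.192 - 46.134.98.255) does not contain 46.134.98.137
  46.134.96.0/24 (46.134.96.0 - 46.134.96.255) does not contain 46.134.98.137
Longest matching prefix is /21 -> next hop Router A.

Router A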